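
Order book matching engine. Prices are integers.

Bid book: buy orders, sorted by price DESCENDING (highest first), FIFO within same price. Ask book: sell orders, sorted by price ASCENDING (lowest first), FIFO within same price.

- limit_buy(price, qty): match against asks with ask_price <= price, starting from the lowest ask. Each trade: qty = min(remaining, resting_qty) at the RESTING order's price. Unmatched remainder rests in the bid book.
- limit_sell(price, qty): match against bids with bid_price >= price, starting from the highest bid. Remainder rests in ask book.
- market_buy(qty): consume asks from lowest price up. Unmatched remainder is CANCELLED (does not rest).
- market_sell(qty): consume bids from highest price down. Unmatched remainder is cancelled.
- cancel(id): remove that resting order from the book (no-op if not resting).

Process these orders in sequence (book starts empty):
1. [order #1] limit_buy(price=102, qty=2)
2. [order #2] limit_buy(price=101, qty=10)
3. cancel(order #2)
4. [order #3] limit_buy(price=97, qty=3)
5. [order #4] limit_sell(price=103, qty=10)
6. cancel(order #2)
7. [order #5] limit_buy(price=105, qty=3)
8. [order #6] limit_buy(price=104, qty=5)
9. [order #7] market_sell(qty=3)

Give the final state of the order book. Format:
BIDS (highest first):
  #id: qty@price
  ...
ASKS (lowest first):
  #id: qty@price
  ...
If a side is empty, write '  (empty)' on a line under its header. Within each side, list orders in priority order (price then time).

After op 1 [order #1] limit_buy(price=102, qty=2): fills=none; bids=[#1:2@102] asks=[-]
After op 2 [order #2] limit_buy(price=101, qty=10): fills=none; bids=[#1:2@102 #2:10@101] asks=[-]
After op 3 cancel(order #2): fills=none; bids=[#1:2@102] asks=[-]
After op 4 [order #3] limit_buy(price=97, qty=3): fills=none; bids=[#1:2@102 #3:3@97] asks=[-]
After op 5 [order #4] limit_sell(price=103, qty=10): fills=none; bids=[#1:2@102 #3:3@97] asks=[#4:10@103]
After op 6 cancel(order #2): fills=none; bids=[#1:2@102 #3:3@97] asks=[#4:10@103]
After op 7 [order #5] limit_buy(price=105, qty=3): fills=#5x#4:3@103; bids=[#1:2@102 #3:3@97] asks=[#4:7@103]
After op 8 [order #6] limit_buy(price=104, qty=5): fills=#6x#4:5@103; bids=[#1:2@102 #3:3@97] asks=[#4:2@103]
After op 9 [order #7] market_sell(qty=3): fills=#1x#7:2@102 #3x#7:1@97; bids=[#3:2@97] asks=[#4:2@103]

Answer: BIDS (highest first):
  #3: 2@97
ASKS (lowest first):
  #4: 2@103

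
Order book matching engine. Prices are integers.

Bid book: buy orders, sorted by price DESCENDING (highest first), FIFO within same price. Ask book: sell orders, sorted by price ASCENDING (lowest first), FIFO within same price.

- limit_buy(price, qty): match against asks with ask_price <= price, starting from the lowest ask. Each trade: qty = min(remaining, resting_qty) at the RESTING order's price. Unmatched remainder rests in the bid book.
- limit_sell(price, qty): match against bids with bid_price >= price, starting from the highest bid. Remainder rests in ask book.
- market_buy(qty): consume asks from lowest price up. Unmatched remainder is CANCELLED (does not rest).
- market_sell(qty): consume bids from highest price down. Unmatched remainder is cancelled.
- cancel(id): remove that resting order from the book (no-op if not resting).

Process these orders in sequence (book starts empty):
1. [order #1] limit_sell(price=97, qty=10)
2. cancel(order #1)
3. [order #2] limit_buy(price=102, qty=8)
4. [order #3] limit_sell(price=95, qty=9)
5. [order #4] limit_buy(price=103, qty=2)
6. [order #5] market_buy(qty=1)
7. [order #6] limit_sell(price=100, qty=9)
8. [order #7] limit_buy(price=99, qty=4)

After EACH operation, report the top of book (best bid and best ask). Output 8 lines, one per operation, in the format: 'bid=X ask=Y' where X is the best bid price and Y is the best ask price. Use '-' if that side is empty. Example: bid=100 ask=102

Answer: bid=- ask=97
bid=- ask=-
bid=102 ask=-
bid=- ask=95
bid=103 ask=-
bid=103 ask=-
bid=- ask=100
bid=99 ask=100

Derivation:
After op 1 [order #1] limit_sell(price=97, qty=10): fills=none; bids=[-] asks=[#1:10@97]
After op 2 cancel(order #1): fills=none; bids=[-] asks=[-]
After op 3 [order #2] limit_buy(price=102, qty=8): fills=none; bids=[#2:8@102] asks=[-]
After op 4 [order #3] limit_sell(price=95, qty=9): fills=#2x#3:8@102; bids=[-] asks=[#3:1@95]
After op 5 [order #4] limit_buy(price=103, qty=2): fills=#4x#3:1@95; bids=[#4:1@103] asks=[-]
After op 6 [order #5] market_buy(qty=1): fills=none; bids=[#4:1@103] asks=[-]
After op 7 [order #6] limit_sell(price=100, qty=9): fills=#4x#6:1@103; bids=[-] asks=[#6:8@100]
After op 8 [order #7] limit_buy(price=99, qty=4): fills=none; bids=[#7:4@99] asks=[#6:8@100]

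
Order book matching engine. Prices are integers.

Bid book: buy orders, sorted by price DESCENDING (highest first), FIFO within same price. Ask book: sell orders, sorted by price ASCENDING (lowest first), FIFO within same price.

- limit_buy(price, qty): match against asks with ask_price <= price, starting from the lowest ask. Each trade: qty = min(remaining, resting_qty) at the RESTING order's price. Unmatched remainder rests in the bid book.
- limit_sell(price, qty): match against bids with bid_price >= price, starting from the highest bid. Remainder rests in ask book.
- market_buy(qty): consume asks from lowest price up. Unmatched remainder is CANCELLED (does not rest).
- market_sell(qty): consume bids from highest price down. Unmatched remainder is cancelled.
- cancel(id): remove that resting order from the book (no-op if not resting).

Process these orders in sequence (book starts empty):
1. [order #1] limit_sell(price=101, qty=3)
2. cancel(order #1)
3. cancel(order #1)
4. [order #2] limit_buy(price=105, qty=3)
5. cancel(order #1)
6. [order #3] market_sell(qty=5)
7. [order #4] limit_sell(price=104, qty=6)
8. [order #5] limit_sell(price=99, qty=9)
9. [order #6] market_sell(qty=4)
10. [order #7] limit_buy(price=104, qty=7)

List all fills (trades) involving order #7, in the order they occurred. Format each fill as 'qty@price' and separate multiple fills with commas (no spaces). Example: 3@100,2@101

Answer: 7@99

Derivation:
After op 1 [order #1] limit_sell(price=101, qty=3): fills=none; bids=[-] asks=[#1:3@101]
After op 2 cancel(order #1): fills=none; bids=[-] asks=[-]
After op 3 cancel(order #1): fills=none; bids=[-] asks=[-]
After op 4 [order #2] limit_buy(price=105, qty=3): fills=none; bids=[#2:3@105] asks=[-]
After op 5 cancel(order #1): fills=none; bids=[#2:3@105] asks=[-]
After op 6 [order #3] market_sell(qty=5): fills=#2x#3:3@105; bids=[-] asks=[-]
After op 7 [order #4] limit_sell(price=104, qty=6): fills=none; bids=[-] asks=[#4:6@104]
After op 8 [order #5] limit_sell(price=99, qty=9): fills=none; bids=[-] asks=[#5:9@99 #4:6@104]
After op 9 [order #6] market_sell(qty=4): fills=none; bids=[-] asks=[#5:9@99 #4:6@104]
After op 10 [order #7] limit_buy(price=104, qty=7): fills=#7x#5:7@99; bids=[-] asks=[#5:2@99 #4:6@104]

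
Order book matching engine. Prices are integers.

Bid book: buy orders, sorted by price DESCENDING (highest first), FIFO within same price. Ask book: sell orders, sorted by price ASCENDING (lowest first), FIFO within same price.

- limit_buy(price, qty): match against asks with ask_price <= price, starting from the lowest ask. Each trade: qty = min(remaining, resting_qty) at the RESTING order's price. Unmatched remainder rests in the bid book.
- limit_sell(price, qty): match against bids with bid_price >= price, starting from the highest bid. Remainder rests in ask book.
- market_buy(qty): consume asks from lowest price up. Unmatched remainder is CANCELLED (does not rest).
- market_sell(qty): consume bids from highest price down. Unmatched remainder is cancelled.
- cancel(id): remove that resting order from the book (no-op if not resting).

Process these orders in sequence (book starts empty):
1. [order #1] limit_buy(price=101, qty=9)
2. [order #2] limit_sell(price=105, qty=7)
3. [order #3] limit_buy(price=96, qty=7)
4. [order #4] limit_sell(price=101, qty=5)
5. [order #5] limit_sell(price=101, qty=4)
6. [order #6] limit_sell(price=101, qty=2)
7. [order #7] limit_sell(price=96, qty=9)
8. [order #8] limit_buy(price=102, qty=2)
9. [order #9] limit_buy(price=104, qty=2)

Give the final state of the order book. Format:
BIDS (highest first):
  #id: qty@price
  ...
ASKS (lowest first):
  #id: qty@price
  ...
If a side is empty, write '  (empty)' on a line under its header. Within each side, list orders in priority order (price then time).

After op 1 [order #1] limit_buy(price=101, qty=9): fills=none; bids=[#1:9@101] asks=[-]
After op 2 [order #2] limit_sell(price=105, qty=7): fills=none; bids=[#1:9@101] asks=[#2:7@105]
After op 3 [order #3] limit_buy(price=96, qty=7): fills=none; bids=[#1:9@101 #3:7@96] asks=[#2:7@105]
After op 4 [order #4] limit_sell(price=101, qty=5): fills=#1x#4:5@101; bids=[#1:4@101 #3:7@96] asks=[#2:7@105]
After op 5 [order #5] limit_sell(price=101, qty=4): fills=#1x#5:4@101; bids=[#3:7@96] asks=[#2:7@105]
After op 6 [order #6] limit_sell(price=101, qty=2): fills=none; bids=[#3:7@96] asks=[#6:2@101 #2:7@105]
After op 7 [order #7] limit_sell(price=96, qty=9): fills=#3x#7:7@96; bids=[-] asks=[#7:2@96 #6:2@101 #2:7@105]
After op 8 [order #8] limit_buy(price=102, qty=2): fills=#8x#7:2@96; bids=[-] asks=[#6:2@101 #2:7@105]
After op 9 [order #9] limit_buy(price=104, qty=2): fills=#9x#6:2@101; bids=[-] asks=[#2:7@105]

Answer: BIDS (highest first):
  (empty)
ASKS (lowest first):
  #2: 7@105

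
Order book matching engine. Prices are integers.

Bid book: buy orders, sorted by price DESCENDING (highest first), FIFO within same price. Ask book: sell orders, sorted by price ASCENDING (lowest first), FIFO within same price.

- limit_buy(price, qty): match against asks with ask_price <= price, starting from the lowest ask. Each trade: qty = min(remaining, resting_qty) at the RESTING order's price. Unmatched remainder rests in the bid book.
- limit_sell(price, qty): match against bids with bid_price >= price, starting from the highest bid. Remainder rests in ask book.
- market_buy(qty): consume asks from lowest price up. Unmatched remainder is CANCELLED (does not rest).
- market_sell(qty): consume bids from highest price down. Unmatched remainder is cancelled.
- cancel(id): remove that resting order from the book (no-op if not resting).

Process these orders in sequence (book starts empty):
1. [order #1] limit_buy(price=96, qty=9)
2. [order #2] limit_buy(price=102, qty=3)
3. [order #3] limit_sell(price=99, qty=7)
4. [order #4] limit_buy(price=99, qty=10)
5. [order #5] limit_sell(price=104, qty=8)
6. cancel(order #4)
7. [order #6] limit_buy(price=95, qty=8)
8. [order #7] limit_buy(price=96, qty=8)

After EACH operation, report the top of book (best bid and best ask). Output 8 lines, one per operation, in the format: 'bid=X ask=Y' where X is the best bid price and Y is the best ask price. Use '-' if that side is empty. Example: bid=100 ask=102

After op 1 [order #1] limit_buy(price=96, qty=9): fills=none; bids=[#1:9@96] asks=[-]
After op 2 [order #2] limit_buy(price=102, qty=3): fills=none; bids=[#2:3@102 #1:9@96] asks=[-]
After op 3 [order #3] limit_sell(price=99, qty=7): fills=#2x#3:3@102; bids=[#1:9@96] asks=[#3:4@99]
After op 4 [order #4] limit_buy(price=99, qty=10): fills=#4x#3:4@99; bids=[#4:6@99 #1:9@96] asks=[-]
After op 5 [order #5] limit_sell(price=104, qty=8): fills=none; bids=[#4:6@99 #1:9@96] asks=[#5:8@104]
After op 6 cancel(order #4): fills=none; bids=[#1:9@96] asks=[#5:8@104]
After op 7 [order #6] limit_buy(price=95, qty=8): fills=none; bids=[#1:9@96 #6:8@95] asks=[#5:8@104]
After op 8 [order #7] limit_buy(price=96, qty=8): fills=none; bids=[#1:9@96 #7:8@96 #6:8@95] asks=[#5:8@104]

Answer: bid=96 ask=-
bid=102 ask=-
bid=96 ask=99
bid=99 ask=-
bid=99 ask=104
bid=96 ask=104
bid=96 ask=104
bid=96 ask=104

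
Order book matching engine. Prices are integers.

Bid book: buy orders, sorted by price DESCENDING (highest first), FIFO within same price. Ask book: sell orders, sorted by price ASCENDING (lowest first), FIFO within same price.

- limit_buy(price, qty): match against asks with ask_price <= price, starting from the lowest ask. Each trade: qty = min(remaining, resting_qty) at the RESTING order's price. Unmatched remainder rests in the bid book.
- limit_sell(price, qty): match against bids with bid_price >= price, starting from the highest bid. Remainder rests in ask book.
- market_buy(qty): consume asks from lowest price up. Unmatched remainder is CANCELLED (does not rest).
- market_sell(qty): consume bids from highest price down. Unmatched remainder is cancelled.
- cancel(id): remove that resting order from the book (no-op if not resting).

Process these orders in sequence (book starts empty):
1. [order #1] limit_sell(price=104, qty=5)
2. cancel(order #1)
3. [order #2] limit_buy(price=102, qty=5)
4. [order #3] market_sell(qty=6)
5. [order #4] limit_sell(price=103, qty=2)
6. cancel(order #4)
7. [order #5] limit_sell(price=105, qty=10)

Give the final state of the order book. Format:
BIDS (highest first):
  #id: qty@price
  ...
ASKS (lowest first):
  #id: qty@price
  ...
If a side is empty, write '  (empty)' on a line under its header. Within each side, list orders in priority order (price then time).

After op 1 [order #1] limit_sell(price=104, qty=5): fills=none; bids=[-] asks=[#1:5@104]
After op 2 cancel(order #1): fills=none; bids=[-] asks=[-]
After op 3 [order #2] limit_buy(price=102, qty=5): fills=none; bids=[#2:5@102] asks=[-]
After op 4 [order #3] market_sell(qty=6): fills=#2x#3:5@102; bids=[-] asks=[-]
After op 5 [order #4] limit_sell(price=103, qty=2): fills=none; bids=[-] asks=[#4:2@103]
After op 6 cancel(order #4): fills=none; bids=[-] asks=[-]
After op 7 [order #5] limit_sell(price=105, qty=10): fills=none; bids=[-] asks=[#5:10@105]

Answer: BIDS (highest first):
  (empty)
ASKS (lowest first):
  #5: 10@105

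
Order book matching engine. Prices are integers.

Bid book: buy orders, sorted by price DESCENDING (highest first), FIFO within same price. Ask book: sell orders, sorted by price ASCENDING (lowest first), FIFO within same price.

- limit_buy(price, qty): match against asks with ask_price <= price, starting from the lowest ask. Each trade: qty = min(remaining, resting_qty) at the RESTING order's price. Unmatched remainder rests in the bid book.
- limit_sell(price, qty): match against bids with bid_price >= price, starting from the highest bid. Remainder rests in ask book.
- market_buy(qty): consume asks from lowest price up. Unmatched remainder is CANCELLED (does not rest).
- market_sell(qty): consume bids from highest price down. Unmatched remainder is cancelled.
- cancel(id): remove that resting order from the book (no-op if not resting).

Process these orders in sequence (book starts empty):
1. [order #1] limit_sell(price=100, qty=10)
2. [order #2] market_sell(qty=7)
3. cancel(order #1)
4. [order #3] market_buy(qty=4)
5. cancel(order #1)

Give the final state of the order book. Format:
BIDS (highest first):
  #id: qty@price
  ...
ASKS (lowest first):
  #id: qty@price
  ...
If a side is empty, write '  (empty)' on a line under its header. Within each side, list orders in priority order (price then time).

Answer: BIDS (highest first):
  (empty)
ASKS (lowest first):
  (empty)

Derivation:
After op 1 [order #1] limit_sell(price=100, qty=10): fills=none; bids=[-] asks=[#1:10@100]
After op 2 [order #2] market_sell(qty=7): fills=none; bids=[-] asks=[#1:10@100]
After op 3 cancel(order #1): fills=none; bids=[-] asks=[-]
After op 4 [order #3] market_buy(qty=4): fills=none; bids=[-] asks=[-]
After op 5 cancel(order #1): fills=none; bids=[-] asks=[-]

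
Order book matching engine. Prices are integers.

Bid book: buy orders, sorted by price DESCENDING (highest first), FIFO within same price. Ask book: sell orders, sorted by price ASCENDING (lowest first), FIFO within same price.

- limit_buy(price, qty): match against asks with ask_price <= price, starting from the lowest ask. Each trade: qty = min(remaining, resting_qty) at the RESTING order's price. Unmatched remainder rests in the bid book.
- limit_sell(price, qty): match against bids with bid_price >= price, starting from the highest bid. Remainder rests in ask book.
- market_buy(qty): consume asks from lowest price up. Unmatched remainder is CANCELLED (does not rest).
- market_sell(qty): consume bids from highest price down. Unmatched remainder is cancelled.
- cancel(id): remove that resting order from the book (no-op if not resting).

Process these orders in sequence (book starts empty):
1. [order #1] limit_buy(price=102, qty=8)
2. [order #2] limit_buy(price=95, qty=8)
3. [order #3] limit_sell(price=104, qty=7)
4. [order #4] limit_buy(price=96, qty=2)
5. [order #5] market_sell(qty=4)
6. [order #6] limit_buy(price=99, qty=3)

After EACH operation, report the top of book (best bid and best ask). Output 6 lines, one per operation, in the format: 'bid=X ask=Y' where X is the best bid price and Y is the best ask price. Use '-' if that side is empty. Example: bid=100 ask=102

Answer: bid=102 ask=-
bid=102 ask=-
bid=102 ask=104
bid=102 ask=104
bid=102 ask=104
bid=102 ask=104

Derivation:
After op 1 [order #1] limit_buy(price=102, qty=8): fills=none; bids=[#1:8@102] asks=[-]
After op 2 [order #2] limit_buy(price=95, qty=8): fills=none; bids=[#1:8@102 #2:8@95] asks=[-]
After op 3 [order #3] limit_sell(price=104, qty=7): fills=none; bids=[#1:8@102 #2:8@95] asks=[#3:7@104]
After op 4 [order #4] limit_buy(price=96, qty=2): fills=none; bids=[#1:8@102 #4:2@96 #2:8@95] asks=[#3:7@104]
After op 5 [order #5] market_sell(qty=4): fills=#1x#5:4@102; bids=[#1:4@102 #4:2@96 #2:8@95] asks=[#3:7@104]
After op 6 [order #6] limit_buy(price=99, qty=3): fills=none; bids=[#1:4@102 #6:3@99 #4:2@96 #2:8@95] asks=[#3:7@104]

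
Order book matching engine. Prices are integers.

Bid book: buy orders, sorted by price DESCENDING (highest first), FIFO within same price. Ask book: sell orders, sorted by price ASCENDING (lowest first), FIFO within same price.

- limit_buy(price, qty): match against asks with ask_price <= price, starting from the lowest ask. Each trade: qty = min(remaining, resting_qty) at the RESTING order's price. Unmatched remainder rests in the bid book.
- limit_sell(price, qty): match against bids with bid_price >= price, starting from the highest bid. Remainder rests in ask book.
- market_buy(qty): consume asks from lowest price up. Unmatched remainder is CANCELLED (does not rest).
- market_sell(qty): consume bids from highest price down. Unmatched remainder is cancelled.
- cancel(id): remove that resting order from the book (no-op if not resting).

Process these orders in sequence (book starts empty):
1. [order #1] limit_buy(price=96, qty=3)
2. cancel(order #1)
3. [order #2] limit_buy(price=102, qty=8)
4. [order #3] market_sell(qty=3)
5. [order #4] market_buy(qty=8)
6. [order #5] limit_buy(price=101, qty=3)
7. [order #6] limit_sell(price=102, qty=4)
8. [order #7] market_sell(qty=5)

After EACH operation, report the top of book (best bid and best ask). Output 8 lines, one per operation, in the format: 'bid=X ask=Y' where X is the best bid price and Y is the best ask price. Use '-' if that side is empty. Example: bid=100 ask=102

After op 1 [order #1] limit_buy(price=96, qty=3): fills=none; bids=[#1:3@96] asks=[-]
After op 2 cancel(order #1): fills=none; bids=[-] asks=[-]
After op 3 [order #2] limit_buy(price=102, qty=8): fills=none; bids=[#2:8@102] asks=[-]
After op 4 [order #3] market_sell(qty=3): fills=#2x#3:3@102; bids=[#2:5@102] asks=[-]
After op 5 [order #4] market_buy(qty=8): fills=none; bids=[#2:5@102] asks=[-]
After op 6 [order #5] limit_buy(price=101, qty=3): fills=none; bids=[#2:5@102 #5:3@101] asks=[-]
After op 7 [order #6] limit_sell(price=102, qty=4): fills=#2x#6:4@102; bids=[#2:1@102 #5:3@101] asks=[-]
After op 8 [order #7] market_sell(qty=5): fills=#2x#7:1@102 #5x#7:3@101; bids=[-] asks=[-]

Answer: bid=96 ask=-
bid=- ask=-
bid=102 ask=-
bid=102 ask=-
bid=102 ask=-
bid=102 ask=-
bid=102 ask=-
bid=- ask=-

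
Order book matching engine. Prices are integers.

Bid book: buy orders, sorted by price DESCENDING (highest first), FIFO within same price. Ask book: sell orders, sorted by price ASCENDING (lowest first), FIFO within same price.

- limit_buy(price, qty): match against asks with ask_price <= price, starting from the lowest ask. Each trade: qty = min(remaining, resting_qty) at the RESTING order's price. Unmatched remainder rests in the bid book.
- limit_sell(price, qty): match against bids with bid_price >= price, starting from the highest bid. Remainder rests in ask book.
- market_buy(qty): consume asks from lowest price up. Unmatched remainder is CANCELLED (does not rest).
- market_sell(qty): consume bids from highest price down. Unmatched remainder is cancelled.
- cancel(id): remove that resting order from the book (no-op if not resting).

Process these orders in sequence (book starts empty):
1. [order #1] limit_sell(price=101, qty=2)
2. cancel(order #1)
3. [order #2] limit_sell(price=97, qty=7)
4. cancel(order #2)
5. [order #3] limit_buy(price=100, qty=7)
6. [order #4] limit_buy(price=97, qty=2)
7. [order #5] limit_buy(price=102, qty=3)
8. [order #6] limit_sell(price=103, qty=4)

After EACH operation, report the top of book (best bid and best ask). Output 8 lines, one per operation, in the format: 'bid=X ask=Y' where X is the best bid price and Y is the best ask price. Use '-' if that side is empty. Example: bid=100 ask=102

After op 1 [order #1] limit_sell(price=101, qty=2): fills=none; bids=[-] asks=[#1:2@101]
After op 2 cancel(order #1): fills=none; bids=[-] asks=[-]
After op 3 [order #2] limit_sell(price=97, qty=7): fills=none; bids=[-] asks=[#2:7@97]
After op 4 cancel(order #2): fills=none; bids=[-] asks=[-]
After op 5 [order #3] limit_buy(price=100, qty=7): fills=none; bids=[#3:7@100] asks=[-]
After op 6 [order #4] limit_buy(price=97, qty=2): fills=none; bids=[#3:7@100 #4:2@97] asks=[-]
After op 7 [order #5] limit_buy(price=102, qty=3): fills=none; bids=[#5:3@102 #3:7@100 #4:2@97] asks=[-]
After op 8 [order #6] limit_sell(price=103, qty=4): fills=none; bids=[#5:3@102 #3:7@100 #4:2@97] asks=[#6:4@103]

Answer: bid=- ask=101
bid=- ask=-
bid=- ask=97
bid=- ask=-
bid=100 ask=-
bid=100 ask=-
bid=102 ask=-
bid=102 ask=103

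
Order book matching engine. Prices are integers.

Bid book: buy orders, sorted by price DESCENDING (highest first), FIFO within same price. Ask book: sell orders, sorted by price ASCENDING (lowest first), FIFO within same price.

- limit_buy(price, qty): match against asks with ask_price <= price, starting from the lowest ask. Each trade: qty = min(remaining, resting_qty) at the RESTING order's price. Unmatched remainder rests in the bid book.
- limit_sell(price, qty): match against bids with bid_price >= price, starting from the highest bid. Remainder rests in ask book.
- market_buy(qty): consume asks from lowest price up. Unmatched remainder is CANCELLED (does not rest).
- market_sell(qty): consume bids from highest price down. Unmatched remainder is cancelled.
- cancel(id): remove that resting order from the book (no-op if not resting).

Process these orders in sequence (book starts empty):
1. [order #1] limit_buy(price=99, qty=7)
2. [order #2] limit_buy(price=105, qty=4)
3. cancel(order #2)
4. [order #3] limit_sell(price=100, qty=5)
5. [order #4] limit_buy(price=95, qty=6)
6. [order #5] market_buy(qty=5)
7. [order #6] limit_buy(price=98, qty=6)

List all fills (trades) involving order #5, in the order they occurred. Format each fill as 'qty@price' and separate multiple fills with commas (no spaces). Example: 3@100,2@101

After op 1 [order #1] limit_buy(price=99, qty=7): fills=none; bids=[#1:7@99] asks=[-]
After op 2 [order #2] limit_buy(price=105, qty=4): fills=none; bids=[#2:4@105 #1:7@99] asks=[-]
After op 3 cancel(order #2): fills=none; bids=[#1:7@99] asks=[-]
After op 4 [order #3] limit_sell(price=100, qty=5): fills=none; bids=[#1:7@99] asks=[#3:5@100]
After op 5 [order #4] limit_buy(price=95, qty=6): fills=none; bids=[#1:7@99 #4:6@95] asks=[#3:5@100]
After op 6 [order #5] market_buy(qty=5): fills=#5x#3:5@100; bids=[#1:7@99 #4:6@95] asks=[-]
After op 7 [order #6] limit_buy(price=98, qty=6): fills=none; bids=[#1:7@99 #6:6@98 #4:6@95] asks=[-]

Answer: 5@100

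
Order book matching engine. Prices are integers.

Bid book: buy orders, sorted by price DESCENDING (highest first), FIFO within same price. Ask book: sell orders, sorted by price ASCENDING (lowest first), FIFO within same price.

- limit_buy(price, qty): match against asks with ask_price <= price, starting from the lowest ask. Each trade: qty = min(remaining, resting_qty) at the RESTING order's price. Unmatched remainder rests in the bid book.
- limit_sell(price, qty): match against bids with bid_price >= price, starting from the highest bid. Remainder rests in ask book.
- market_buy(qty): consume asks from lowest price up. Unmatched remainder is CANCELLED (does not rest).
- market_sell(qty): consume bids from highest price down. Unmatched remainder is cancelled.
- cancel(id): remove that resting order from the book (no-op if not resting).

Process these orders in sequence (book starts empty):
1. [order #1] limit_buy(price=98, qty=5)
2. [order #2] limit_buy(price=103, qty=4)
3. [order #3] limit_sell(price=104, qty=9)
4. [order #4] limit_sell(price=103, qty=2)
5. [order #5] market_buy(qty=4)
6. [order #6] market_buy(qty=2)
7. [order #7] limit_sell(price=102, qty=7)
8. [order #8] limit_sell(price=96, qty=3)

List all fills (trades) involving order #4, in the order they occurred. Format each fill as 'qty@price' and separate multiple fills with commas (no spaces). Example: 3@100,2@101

After op 1 [order #1] limit_buy(price=98, qty=5): fills=none; bids=[#1:5@98] asks=[-]
After op 2 [order #2] limit_buy(price=103, qty=4): fills=none; bids=[#2:4@103 #1:5@98] asks=[-]
After op 3 [order #3] limit_sell(price=104, qty=9): fills=none; bids=[#2:4@103 #1:5@98] asks=[#3:9@104]
After op 4 [order #4] limit_sell(price=103, qty=2): fills=#2x#4:2@103; bids=[#2:2@103 #1:5@98] asks=[#3:9@104]
After op 5 [order #5] market_buy(qty=4): fills=#5x#3:4@104; bids=[#2:2@103 #1:5@98] asks=[#3:5@104]
After op 6 [order #6] market_buy(qty=2): fills=#6x#3:2@104; bids=[#2:2@103 #1:5@98] asks=[#3:3@104]
After op 7 [order #7] limit_sell(price=102, qty=7): fills=#2x#7:2@103; bids=[#1:5@98] asks=[#7:5@102 #3:3@104]
After op 8 [order #8] limit_sell(price=96, qty=3): fills=#1x#8:3@98; bids=[#1:2@98] asks=[#7:5@102 #3:3@104]

Answer: 2@103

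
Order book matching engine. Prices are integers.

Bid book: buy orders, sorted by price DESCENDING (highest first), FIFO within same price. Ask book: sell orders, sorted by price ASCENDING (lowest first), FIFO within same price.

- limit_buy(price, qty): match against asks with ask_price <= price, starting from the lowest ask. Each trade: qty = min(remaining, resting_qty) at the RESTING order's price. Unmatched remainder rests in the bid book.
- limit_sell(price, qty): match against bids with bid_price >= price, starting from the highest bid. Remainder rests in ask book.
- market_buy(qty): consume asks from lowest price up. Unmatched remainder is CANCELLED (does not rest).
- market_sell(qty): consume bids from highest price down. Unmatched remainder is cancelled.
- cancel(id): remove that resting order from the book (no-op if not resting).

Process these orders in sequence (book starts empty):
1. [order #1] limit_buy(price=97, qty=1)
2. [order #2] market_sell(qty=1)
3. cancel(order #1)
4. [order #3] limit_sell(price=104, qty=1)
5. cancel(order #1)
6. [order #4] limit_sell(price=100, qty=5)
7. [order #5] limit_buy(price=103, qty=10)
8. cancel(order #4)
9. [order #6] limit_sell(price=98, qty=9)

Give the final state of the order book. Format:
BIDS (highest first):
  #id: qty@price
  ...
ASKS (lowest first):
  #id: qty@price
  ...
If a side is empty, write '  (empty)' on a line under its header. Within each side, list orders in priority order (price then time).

After op 1 [order #1] limit_buy(price=97, qty=1): fills=none; bids=[#1:1@97] asks=[-]
After op 2 [order #2] market_sell(qty=1): fills=#1x#2:1@97; bids=[-] asks=[-]
After op 3 cancel(order #1): fills=none; bids=[-] asks=[-]
After op 4 [order #3] limit_sell(price=104, qty=1): fills=none; bids=[-] asks=[#3:1@104]
After op 5 cancel(order #1): fills=none; bids=[-] asks=[#3:1@104]
After op 6 [order #4] limit_sell(price=100, qty=5): fills=none; bids=[-] asks=[#4:5@100 #3:1@104]
After op 7 [order #5] limit_buy(price=103, qty=10): fills=#5x#4:5@100; bids=[#5:5@103] asks=[#3:1@104]
After op 8 cancel(order #4): fills=none; bids=[#5:5@103] asks=[#3:1@104]
After op 9 [order #6] limit_sell(price=98, qty=9): fills=#5x#6:5@103; bids=[-] asks=[#6:4@98 #3:1@104]

Answer: BIDS (highest first):
  (empty)
ASKS (lowest first):
  #6: 4@98
  #3: 1@104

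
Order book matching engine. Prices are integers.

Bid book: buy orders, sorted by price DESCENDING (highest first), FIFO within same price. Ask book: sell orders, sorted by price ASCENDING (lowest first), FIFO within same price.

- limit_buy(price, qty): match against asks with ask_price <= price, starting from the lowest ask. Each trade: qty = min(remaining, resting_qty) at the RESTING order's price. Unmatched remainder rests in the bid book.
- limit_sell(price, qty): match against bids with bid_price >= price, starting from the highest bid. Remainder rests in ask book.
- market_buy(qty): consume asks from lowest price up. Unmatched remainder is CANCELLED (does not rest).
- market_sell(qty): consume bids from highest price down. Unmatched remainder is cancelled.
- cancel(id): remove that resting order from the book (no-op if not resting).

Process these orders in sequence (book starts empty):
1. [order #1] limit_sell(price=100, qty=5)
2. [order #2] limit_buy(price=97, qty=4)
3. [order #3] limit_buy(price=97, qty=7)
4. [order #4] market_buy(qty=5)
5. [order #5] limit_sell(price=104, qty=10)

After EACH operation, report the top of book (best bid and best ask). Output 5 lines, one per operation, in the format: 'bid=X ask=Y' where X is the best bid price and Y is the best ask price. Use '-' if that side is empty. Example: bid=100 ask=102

After op 1 [order #1] limit_sell(price=100, qty=5): fills=none; bids=[-] asks=[#1:5@100]
After op 2 [order #2] limit_buy(price=97, qty=4): fills=none; bids=[#2:4@97] asks=[#1:5@100]
After op 3 [order #3] limit_buy(price=97, qty=7): fills=none; bids=[#2:4@97 #3:7@97] asks=[#1:5@100]
After op 4 [order #4] market_buy(qty=5): fills=#4x#1:5@100; bids=[#2:4@97 #3:7@97] asks=[-]
After op 5 [order #5] limit_sell(price=104, qty=10): fills=none; bids=[#2:4@97 #3:7@97] asks=[#5:10@104]

Answer: bid=- ask=100
bid=97 ask=100
bid=97 ask=100
bid=97 ask=-
bid=97 ask=104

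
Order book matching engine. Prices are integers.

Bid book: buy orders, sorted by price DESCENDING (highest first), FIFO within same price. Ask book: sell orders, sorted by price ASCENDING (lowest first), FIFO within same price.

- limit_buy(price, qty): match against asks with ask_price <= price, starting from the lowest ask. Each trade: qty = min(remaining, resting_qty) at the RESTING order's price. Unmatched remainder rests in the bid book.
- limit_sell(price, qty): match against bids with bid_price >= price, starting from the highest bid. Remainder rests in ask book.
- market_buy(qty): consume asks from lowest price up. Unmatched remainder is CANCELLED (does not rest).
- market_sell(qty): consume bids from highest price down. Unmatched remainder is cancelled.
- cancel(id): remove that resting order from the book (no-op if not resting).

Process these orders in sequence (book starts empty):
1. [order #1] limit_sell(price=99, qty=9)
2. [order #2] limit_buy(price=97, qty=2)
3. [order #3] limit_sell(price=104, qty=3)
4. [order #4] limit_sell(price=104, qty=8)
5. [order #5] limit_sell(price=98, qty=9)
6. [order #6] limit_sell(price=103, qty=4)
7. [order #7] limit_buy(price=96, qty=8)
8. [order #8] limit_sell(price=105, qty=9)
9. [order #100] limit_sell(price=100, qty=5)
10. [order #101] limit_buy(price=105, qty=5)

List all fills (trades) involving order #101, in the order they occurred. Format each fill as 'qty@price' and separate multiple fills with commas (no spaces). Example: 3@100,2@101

Answer: 5@98

Derivation:
After op 1 [order #1] limit_sell(price=99, qty=9): fills=none; bids=[-] asks=[#1:9@99]
After op 2 [order #2] limit_buy(price=97, qty=2): fills=none; bids=[#2:2@97] asks=[#1:9@99]
After op 3 [order #3] limit_sell(price=104, qty=3): fills=none; bids=[#2:2@97] asks=[#1:9@99 #3:3@104]
After op 4 [order #4] limit_sell(price=104, qty=8): fills=none; bids=[#2:2@97] asks=[#1:9@99 #3:3@104 #4:8@104]
After op 5 [order #5] limit_sell(price=98, qty=9): fills=none; bids=[#2:2@97] asks=[#5:9@98 #1:9@99 #3:3@104 #4:8@104]
After op 6 [order #6] limit_sell(price=103, qty=4): fills=none; bids=[#2:2@97] asks=[#5:9@98 #1:9@99 #6:4@103 #3:3@104 #4:8@104]
After op 7 [order #7] limit_buy(price=96, qty=8): fills=none; bids=[#2:2@97 #7:8@96] asks=[#5:9@98 #1:9@99 #6:4@103 #3:3@104 #4:8@104]
After op 8 [order #8] limit_sell(price=105, qty=9): fills=none; bids=[#2:2@97 #7:8@96] asks=[#5:9@98 #1:9@99 #6:4@103 #3:3@104 #4:8@104 #8:9@105]
After op 9 [order #100] limit_sell(price=100, qty=5): fills=none; bids=[#2:2@97 #7:8@96] asks=[#5:9@98 #1:9@99 #100:5@100 #6:4@103 #3:3@104 #4:8@104 #8:9@105]
After op 10 [order #101] limit_buy(price=105, qty=5): fills=#101x#5:5@98; bids=[#2:2@97 #7:8@96] asks=[#5:4@98 #1:9@99 #100:5@100 #6:4@103 #3:3@104 #4:8@104 #8:9@105]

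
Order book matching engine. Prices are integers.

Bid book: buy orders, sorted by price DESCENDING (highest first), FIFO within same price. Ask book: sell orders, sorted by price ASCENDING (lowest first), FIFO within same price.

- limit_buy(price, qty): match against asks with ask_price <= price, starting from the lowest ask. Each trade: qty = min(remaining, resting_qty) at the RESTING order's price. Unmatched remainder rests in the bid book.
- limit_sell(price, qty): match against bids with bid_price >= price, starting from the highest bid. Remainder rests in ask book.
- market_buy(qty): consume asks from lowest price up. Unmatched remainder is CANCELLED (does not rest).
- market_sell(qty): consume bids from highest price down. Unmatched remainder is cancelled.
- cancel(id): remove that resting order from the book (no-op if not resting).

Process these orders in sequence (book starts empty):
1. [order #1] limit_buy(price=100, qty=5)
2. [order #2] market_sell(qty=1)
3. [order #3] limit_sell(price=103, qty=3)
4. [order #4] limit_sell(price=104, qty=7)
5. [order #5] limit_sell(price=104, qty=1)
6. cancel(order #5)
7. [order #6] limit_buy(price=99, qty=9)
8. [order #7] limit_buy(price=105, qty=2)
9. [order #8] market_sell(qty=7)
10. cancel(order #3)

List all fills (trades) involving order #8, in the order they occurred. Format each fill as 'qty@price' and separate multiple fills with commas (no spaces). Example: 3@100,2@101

Answer: 4@100,3@99

Derivation:
After op 1 [order #1] limit_buy(price=100, qty=5): fills=none; bids=[#1:5@100] asks=[-]
After op 2 [order #2] market_sell(qty=1): fills=#1x#2:1@100; bids=[#1:4@100] asks=[-]
After op 3 [order #3] limit_sell(price=103, qty=3): fills=none; bids=[#1:4@100] asks=[#3:3@103]
After op 4 [order #4] limit_sell(price=104, qty=7): fills=none; bids=[#1:4@100] asks=[#3:3@103 #4:7@104]
After op 5 [order #5] limit_sell(price=104, qty=1): fills=none; bids=[#1:4@100] asks=[#3:3@103 #4:7@104 #5:1@104]
After op 6 cancel(order #5): fills=none; bids=[#1:4@100] asks=[#3:3@103 #4:7@104]
After op 7 [order #6] limit_buy(price=99, qty=9): fills=none; bids=[#1:4@100 #6:9@99] asks=[#3:3@103 #4:7@104]
After op 8 [order #7] limit_buy(price=105, qty=2): fills=#7x#3:2@103; bids=[#1:4@100 #6:9@99] asks=[#3:1@103 #4:7@104]
After op 9 [order #8] market_sell(qty=7): fills=#1x#8:4@100 #6x#8:3@99; bids=[#6:6@99] asks=[#3:1@103 #4:7@104]
After op 10 cancel(order #3): fills=none; bids=[#6:6@99] asks=[#4:7@104]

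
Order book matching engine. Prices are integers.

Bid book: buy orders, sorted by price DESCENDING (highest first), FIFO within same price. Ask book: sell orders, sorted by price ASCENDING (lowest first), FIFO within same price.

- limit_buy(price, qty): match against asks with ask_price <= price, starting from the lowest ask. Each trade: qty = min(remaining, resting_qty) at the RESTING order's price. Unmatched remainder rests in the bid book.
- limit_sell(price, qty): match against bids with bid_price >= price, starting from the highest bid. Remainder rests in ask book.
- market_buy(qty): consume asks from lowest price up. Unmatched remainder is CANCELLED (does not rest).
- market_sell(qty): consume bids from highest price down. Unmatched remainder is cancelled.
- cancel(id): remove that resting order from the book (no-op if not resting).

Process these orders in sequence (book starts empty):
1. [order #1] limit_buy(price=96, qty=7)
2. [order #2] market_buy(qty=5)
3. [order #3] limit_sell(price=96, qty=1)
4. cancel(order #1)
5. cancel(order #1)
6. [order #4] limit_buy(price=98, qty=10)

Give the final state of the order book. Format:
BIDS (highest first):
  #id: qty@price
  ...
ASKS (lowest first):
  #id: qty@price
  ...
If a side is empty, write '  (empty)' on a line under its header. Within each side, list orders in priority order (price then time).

Answer: BIDS (highest first):
  #4: 10@98
ASKS (lowest first):
  (empty)

Derivation:
After op 1 [order #1] limit_buy(price=96, qty=7): fills=none; bids=[#1:7@96] asks=[-]
After op 2 [order #2] market_buy(qty=5): fills=none; bids=[#1:7@96] asks=[-]
After op 3 [order #3] limit_sell(price=96, qty=1): fills=#1x#3:1@96; bids=[#1:6@96] asks=[-]
After op 4 cancel(order #1): fills=none; bids=[-] asks=[-]
After op 5 cancel(order #1): fills=none; bids=[-] asks=[-]
After op 6 [order #4] limit_buy(price=98, qty=10): fills=none; bids=[#4:10@98] asks=[-]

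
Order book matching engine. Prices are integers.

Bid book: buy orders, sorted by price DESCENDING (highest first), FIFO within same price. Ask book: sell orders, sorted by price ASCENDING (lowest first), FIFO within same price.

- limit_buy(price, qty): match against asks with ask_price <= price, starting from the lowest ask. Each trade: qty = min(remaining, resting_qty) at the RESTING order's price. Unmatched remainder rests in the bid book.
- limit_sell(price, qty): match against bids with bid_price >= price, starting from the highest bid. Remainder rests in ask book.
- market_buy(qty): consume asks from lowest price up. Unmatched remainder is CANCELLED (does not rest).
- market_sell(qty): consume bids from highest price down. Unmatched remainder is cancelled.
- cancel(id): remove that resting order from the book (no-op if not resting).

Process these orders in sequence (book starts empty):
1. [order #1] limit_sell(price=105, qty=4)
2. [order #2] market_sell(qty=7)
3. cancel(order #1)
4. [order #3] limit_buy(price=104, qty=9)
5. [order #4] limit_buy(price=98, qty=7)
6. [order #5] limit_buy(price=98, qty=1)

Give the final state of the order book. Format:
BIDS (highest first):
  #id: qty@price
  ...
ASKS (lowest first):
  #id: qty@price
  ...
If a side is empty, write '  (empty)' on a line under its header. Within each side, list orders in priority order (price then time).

After op 1 [order #1] limit_sell(price=105, qty=4): fills=none; bids=[-] asks=[#1:4@105]
After op 2 [order #2] market_sell(qty=7): fills=none; bids=[-] asks=[#1:4@105]
After op 3 cancel(order #1): fills=none; bids=[-] asks=[-]
After op 4 [order #3] limit_buy(price=104, qty=9): fills=none; bids=[#3:9@104] asks=[-]
After op 5 [order #4] limit_buy(price=98, qty=7): fills=none; bids=[#3:9@104 #4:7@98] asks=[-]
After op 6 [order #5] limit_buy(price=98, qty=1): fills=none; bids=[#3:9@104 #4:7@98 #5:1@98] asks=[-]

Answer: BIDS (highest first):
  #3: 9@104
  #4: 7@98
  #5: 1@98
ASKS (lowest first):
  (empty)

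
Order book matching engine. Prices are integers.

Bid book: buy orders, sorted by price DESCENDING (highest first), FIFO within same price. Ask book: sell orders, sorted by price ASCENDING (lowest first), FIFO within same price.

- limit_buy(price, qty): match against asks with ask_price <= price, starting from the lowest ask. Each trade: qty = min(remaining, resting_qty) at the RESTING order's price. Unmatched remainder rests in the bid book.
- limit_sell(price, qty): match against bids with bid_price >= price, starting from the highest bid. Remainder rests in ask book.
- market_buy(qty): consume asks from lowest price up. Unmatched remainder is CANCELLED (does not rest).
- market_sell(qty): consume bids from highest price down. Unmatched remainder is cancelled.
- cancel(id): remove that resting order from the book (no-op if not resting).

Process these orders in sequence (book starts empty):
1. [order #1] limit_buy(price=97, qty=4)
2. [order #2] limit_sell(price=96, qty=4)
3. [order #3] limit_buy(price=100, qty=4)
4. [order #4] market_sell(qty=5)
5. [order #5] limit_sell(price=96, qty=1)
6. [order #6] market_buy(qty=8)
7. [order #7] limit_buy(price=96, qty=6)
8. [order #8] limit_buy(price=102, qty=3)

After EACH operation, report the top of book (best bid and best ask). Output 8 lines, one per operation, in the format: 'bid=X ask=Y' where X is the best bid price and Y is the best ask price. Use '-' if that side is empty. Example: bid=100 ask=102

Answer: bid=97 ask=-
bid=- ask=-
bid=100 ask=-
bid=- ask=-
bid=- ask=96
bid=- ask=-
bid=96 ask=-
bid=102 ask=-

Derivation:
After op 1 [order #1] limit_buy(price=97, qty=4): fills=none; bids=[#1:4@97] asks=[-]
After op 2 [order #2] limit_sell(price=96, qty=4): fills=#1x#2:4@97; bids=[-] asks=[-]
After op 3 [order #3] limit_buy(price=100, qty=4): fills=none; bids=[#3:4@100] asks=[-]
After op 4 [order #4] market_sell(qty=5): fills=#3x#4:4@100; bids=[-] asks=[-]
After op 5 [order #5] limit_sell(price=96, qty=1): fills=none; bids=[-] asks=[#5:1@96]
After op 6 [order #6] market_buy(qty=8): fills=#6x#5:1@96; bids=[-] asks=[-]
After op 7 [order #7] limit_buy(price=96, qty=6): fills=none; bids=[#7:6@96] asks=[-]
After op 8 [order #8] limit_buy(price=102, qty=3): fills=none; bids=[#8:3@102 #7:6@96] asks=[-]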